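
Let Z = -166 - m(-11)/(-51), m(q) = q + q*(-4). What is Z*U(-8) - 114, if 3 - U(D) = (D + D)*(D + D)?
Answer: 709245/17 ≈ 41720.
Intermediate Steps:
m(q) = -3*q (m(q) = q - 4*q = -3*q)
Z = -2811/17 (Z = -166 - (-3*(-11))/(-51) = -166 - 33*(-1)/51 = -166 - 1*(-11/17) = -166 + 11/17 = -2811/17 ≈ -165.35)
U(D) = 3 - 4*D² (U(D) = 3 - (D + D)*(D + D) = 3 - 2*D*2*D = 3 - 4*D²)
Z*U(-8) - 114 = -2811*(3 - 4*(-8)²)/17 - 114 = -2811*(3 - 4*64)/17 - 114 = -2811*(3 - 256)/17 - 114 = -2811/17*(-253) - 114 = 711183/17 - 114 = 709245/17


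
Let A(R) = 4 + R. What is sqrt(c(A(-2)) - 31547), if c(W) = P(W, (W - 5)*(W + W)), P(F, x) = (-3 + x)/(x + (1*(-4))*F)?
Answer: I*sqrt(126185)/2 ≈ 177.61*I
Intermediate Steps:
P(F, x) = (-3 + x)/(x - 4*F)
c(W) = (3 - 2*W*(-5 + W))/(4*W - 2*W*(-5 + W)) (c(W) = (3 - (W - 5)*(W + W))/(-(W - 5)*(W + W) + 4*W) = (3 - (-5 + W)*2*W)/(-(-5 + W)*2*W + 4*W) = (3 - 2*W*(-5 + W))/(-2*W*(-5 + W) + 4*W) = (3 - 2*W*(-5 + W))/(4*W - 2*W*(-5 + W)))
sqrt(c(A(-2)) - 31547) = sqrt((-3/2 + (4 - 2)*(-5 + (4 - 2)))/((4 - 2)*(-7 + (4 - 2))) - 31547) = sqrt((-3/2 + 2*(-5 + 2))/(2*(-7 + 2)) - 31547) = sqrt((1/2)*(-3/2 + 2*(-3))/(-5) - 31547) = sqrt((1/2)*(-1/5)*(-3/2 - 6) - 31547) = sqrt((1/2)*(-1/5)*(-15/2) - 31547) = sqrt(3/4 - 31547) = sqrt(-126185/4) = I*sqrt(126185)/2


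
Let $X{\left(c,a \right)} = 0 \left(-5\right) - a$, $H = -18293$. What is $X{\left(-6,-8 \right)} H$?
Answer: $-146344$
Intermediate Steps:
$X{\left(c,a \right)} = - a$ ($X{\left(c,a \right)} = 0 - a = - a$)
$X{\left(-6,-8 \right)} H = \left(-1\right) \left(-8\right) \left(-18293\right) = 8 \left(-18293\right) = -146344$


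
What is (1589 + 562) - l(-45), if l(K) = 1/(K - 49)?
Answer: 202195/94 ≈ 2151.0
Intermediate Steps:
l(K) = 1/(-49 + K)
(1589 + 562) - l(-45) = (1589 + 562) - 1/(-49 - 45) = 2151 - 1/(-94) = 2151 - 1*(-1/94) = 2151 + 1/94 = 202195/94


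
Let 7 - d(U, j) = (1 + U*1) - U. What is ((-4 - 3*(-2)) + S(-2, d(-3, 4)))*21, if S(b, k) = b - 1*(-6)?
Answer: 126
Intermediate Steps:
d(U, j) = 6 (d(U, j) = 7 - ((1 + U*1) - U) = 7 - ((1 + U) - U) = 7 - 1*1 = 7 - 1 = 6)
S(b, k) = 6 + b (S(b, k) = b + 6 = 6 + b)
((-4 - 3*(-2)) + S(-2, d(-3, 4)))*21 = ((-4 - 3*(-2)) + (6 - 2))*21 = ((-4 + 6) + 4)*21 = (2 + 4)*21 = 6*21 = 126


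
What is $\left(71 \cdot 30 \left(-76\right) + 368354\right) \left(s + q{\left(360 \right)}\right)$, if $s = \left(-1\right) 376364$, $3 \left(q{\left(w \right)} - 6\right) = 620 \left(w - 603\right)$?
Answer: $-88077265972$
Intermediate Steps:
$q{\left(w \right)} = -124614 + \frac{620 w}{3}$ ($q{\left(w \right)} = 6 + \frac{620 \left(w - 603\right)}{3} = 6 + \frac{620 \left(-603 + w\right)}{3} = 6 + \frac{-373860 + 620 w}{3} = 6 + \left(-124620 + \frac{620 w}{3}\right) = -124614 + \frac{620 w}{3}$)
$s = -376364$
$\left(71 \cdot 30 \left(-76\right) + 368354\right) \left(s + q{\left(360 \right)}\right) = \left(71 \cdot 30 \left(-76\right) + 368354\right) \left(-376364 + \left(-124614 + \frac{620}{3} \cdot 360\right)\right) = \left(2130 \left(-76\right) + 368354\right) \left(-376364 + \left(-124614 + 74400\right)\right) = \left(-161880 + 368354\right) \left(-376364 - 50214\right) = 206474 \left(-426578\right) = -88077265972$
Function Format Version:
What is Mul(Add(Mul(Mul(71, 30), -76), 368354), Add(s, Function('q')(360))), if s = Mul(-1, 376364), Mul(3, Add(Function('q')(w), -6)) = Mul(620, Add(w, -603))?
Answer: -88077265972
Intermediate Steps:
Function('q')(w) = Add(-124614, Mul(Rational(620, 3), w)) (Function('q')(w) = Add(6, Mul(Rational(1, 3), Mul(620, Add(w, -603)))) = Add(6, Mul(Rational(1, 3), Mul(620, Add(-603, w)))) = Add(6, Mul(Rational(1, 3), Add(-373860, Mul(620, w)))) = Add(6, Add(-124620, Mul(Rational(620, 3), w))) = Add(-124614, Mul(Rational(620, 3), w)))
s = -376364
Mul(Add(Mul(Mul(71, 30), -76), 368354), Add(s, Function('q')(360))) = Mul(Add(Mul(Mul(71, 30), -76), 368354), Add(-376364, Add(-124614, Mul(Rational(620, 3), 360)))) = Mul(Add(Mul(2130, -76), 368354), Add(-376364, Add(-124614, 74400))) = Mul(Add(-161880, 368354), Add(-376364, -50214)) = Mul(206474, -426578) = -88077265972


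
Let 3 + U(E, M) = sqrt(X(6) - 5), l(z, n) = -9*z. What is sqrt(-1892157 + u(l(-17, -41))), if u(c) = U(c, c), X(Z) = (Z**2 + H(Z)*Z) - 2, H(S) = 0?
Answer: sqrt(-1892160 + sqrt(29)) ≈ 1375.6*I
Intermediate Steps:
X(Z) = -2 + Z**2 (X(Z) = (Z**2 + 0*Z) - 2 = (Z**2 + 0) - 2 = Z**2 - 2 = -2 + Z**2)
U(E, M) = -3 + sqrt(29) (U(E, M) = -3 + sqrt((-2 + 6**2) - 5) = -3 + sqrt((-2 + 36) - 5) = -3 + sqrt(34 - 5) = -3 + sqrt(29))
u(c) = -3 + sqrt(29)
sqrt(-1892157 + u(l(-17, -41))) = sqrt(-1892157 + (-3 + sqrt(29))) = sqrt(-1892160 + sqrt(29))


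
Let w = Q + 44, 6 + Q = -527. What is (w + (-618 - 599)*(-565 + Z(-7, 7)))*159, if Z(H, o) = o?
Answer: 107896923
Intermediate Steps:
Q = -533 (Q = -6 - 527 = -533)
w = -489 (w = -533 + 44 = -489)
(w + (-618 - 599)*(-565 + Z(-7, 7)))*159 = (-489 + (-618 - 599)*(-565 + 7))*159 = (-489 - 1217*(-558))*159 = (-489 + 679086)*159 = 678597*159 = 107896923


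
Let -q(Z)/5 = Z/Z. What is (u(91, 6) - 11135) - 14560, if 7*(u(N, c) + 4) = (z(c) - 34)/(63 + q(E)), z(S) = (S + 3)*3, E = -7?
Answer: -1490543/58 ≈ -25699.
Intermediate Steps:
q(Z) = -5 (q(Z) = -5*Z/Z = -5*1 = -5)
z(S) = 9 + 3*S (z(S) = (3 + S)*3 = 9 + 3*S)
u(N, c) = -1649/406 + 3*c/406 (u(N, c) = -4 + (((9 + 3*c) - 34)/(63 - 5))/7 = -4 + ((-25 + 3*c)/58)/7 = -4 + ((-25 + 3*c)*(1/58))/7 = -4 + (-25/58 + 3*c/58)/7 = -4 + (-25/406 + 3*c/406) = -1649/406 + 3*c/406)
(u(91, 6) - 11135) - 14560 = ((-1649/406 + (3/406)*6) - 11135) - 14560 = ((-1649/406 + 9/203) - 11135) - 14560 = (-233/58 - 11135) - 14560 = -646063/58 - 14560 = -1490543/58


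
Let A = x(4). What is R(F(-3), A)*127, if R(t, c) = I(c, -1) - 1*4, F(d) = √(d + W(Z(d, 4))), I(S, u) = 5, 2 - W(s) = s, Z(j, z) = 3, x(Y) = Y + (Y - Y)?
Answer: 127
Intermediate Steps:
x(Y) = Y (x(Y) = Y + 0 = Y)
A = 4
W(s) = 2 - s
F(d) = √(-1 + d) (F(d) = √(d + (2 - 1*3)) = √(d + (2 - 3)) = √(d - 1) = √(-1 + d))
R(t, c) = 1 (R(t, c) = 5 - 1*4 = 5 - 4 = 1)
R(F(-3), A)*127 = 1*127 = 127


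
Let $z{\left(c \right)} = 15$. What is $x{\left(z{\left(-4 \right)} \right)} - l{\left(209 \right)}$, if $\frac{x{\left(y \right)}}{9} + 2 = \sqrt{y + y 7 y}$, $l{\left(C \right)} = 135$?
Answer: $-153 + 9 \sqrt{1590} \approx 205.87$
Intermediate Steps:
$x{\left(y \right)} = -18 + 9 \sqrt{y + 7 y^{2}}$ ($x{\left(y \right)} = -18 + 9 \sqrt{y + y 7 y} = -18 + 9 \sqrt{y + 7 y y} = -18 + 9 \sqrt{y + 7 y^{2}}$)
$x{\left(z{\left(-4 \right)} \right)} - l{\left(209 \right)} = \left(-18 + 9 \sqrt{15 \left(1 + 7 \cdot 15\right)}\right) - 135 = \left(-18 + 9 \sqrt{15 \left(1 + 105\right)}\right) - 135 = \left(-18 + 9 \sqrt{15 \cdot 106}\right) - 135 = \left(-18 + 9 \sqrt{1590}\right) - 135 = -153 + 9 \sqrt{1590}$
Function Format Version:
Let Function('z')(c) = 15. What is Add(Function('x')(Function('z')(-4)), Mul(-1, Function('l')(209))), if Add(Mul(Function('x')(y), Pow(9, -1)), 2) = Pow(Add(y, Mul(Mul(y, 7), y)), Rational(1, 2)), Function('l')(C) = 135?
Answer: Add(-153, Mul(9, Pow(1590, Rational(1, 2)))) ≈ 205.87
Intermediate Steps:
Function('x')(y) = Add(-18, Mul(9, Pow(Add(y, Mul(7, Pow(y, 2))), Rational(1, 2)))) (Function('x')(y) = Add(-18, Mul(9, Pow(Add(y, Mul(Mul(y, 7), y)), Rational(1, 2)))) = Add(-18, Mul(9, Pow(Add(y, Mul(Mul(7, y), y)), Rational(1, 2)))) = Add(-18, Mul(9, Pow(Add(y, Mul(7, Pow(y, 2))), Rational(1, 2)))))
Add(Function('x')(Function('z')(-4)), Mul(-1, Function('l')(209))) = Add(Add(-18, Mul(9, Pow(Mul(15, Add(1, Mul(7, 15))), Rational(1, 2)))), Mul(-1, 135)) = Add(Add(-18, Mul(9, Pow(Mul(15, Add(1, 105)), Rational(1, 2)))), -135) = Add(Add(-18, Mul(9, Pow(Mul(15, 106), Rational(1, 2)))), -135) = Add(Add(-18, Mul(9, Pow(1590, Rational(1, 2)))), -135) = Add(-153, Mul(9, Pow(1590, Rational(1, 2))))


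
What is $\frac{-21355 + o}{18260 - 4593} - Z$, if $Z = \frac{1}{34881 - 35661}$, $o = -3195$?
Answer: $- \frac{19135333}{10660260} \approx -1.795$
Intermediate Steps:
$Z = - \frac{1}{780}$ ($Z = \frac{1}{-780} = - \frac{1}{780} \approx -0.0012821$)
$\frac{-21355 + o}{18260 - 4593} - Z = \frac{-21355 - 3195}{18260 - 4593} - - \frac{1}{780} = - \frac{24550}{13667} + \frac{1}{780} = - \frac{19135333}{10660260}$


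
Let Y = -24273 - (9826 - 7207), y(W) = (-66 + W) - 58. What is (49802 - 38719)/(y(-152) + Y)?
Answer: -11083/27168 ≈ -0.40794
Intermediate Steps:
y(W) = -124 + W
Y = -26892 (Y = -24273 - 1*2619 = -24273 - 2619 = -26892)
(49802 - 38719)/(y(-152) + Y) = (49802 - 38719)/((-124 - 152) - 26892) = 11083/(-276 - 26892) = 11083/(-27168) = 11083*(-1/27168) = -11083/27168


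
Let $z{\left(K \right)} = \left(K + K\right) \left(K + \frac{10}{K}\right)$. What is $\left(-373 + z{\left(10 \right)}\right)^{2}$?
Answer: $23409$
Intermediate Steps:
$z{\left(K \right)} = 2 K \left(K + \frac{10}{K}\right)$
$\left(-373 + z{\left(10 \right)}\right)^{2} = \left(-373 + \left(20 + 2 \cdot 10^{2}\right)\right)^{2} = \left(-373 + \left(20 + 2 \cdot 100\right)\right)^{2} = \left(-373 + \left(20 + 200\right)\right)^{2} = \left(-373 + 220\right)^{2} = \left(-153\right)^{2} = 23409$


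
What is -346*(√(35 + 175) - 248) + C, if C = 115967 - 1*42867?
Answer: 158908 - 346*√210 ≈ 1.5389e+5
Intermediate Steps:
C = 73100 (C = 115967 - 42867 = 73100)
-346*(√(35 + 175) - 248) + C = -346*(√(35 + 175) - 248) + 73100 = -346*(√210 - 248) + 73100 = -346*(-248 + √210) + 73100 = (85808 - 346*√210) + 73100 = 158908 - 346*√210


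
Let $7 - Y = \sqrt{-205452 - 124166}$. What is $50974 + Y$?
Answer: $50981 - i \sqrt{329618} \approx 50981.0 - 574.12 i$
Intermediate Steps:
$Y = 7 - i \sqrt{329618}$ ($Y = 7 - \sqrt{-205452 - 124166} = 7 - \sqrt{-329618} = 7 - i \sqrt{329618} \approx 7.0 - 574.12 i$)
$50974 + Y = 50974 + \left(7 - i \sqrt{329618}\right) = 50981 - i \sqrt{329618}$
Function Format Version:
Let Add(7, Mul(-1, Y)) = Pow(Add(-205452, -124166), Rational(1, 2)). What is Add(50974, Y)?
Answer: Add(50981, Mul(-1, I, Pow(329618, Rational(1, 2)))) ≈ Add(50981., Mul(-574.12, I))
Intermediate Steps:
Y = Add(7, Mul(-1, I, Pow(329618, Rational(1, 2)))) (Y = Add(7, Mul(-1, Pow(Add(-205452, -124166), Rational(1, 2)))) = Add(7, Mul(-1, Pow(-329618, Rational(1, 2)))) = Add(7, Mul(-1, Mul(I, Pow(329618, Rational(1, 2))))) = Add(7, Mul(-1, I, Pow(329618, Rational(1, 2)))) ≈ Add(7.0000, Mul(-574.12, I)))
Add(50974, Y) = Add(50974, Add(7, Mul(-1, I, Pow(329618, Rational(1, 2))))) = Add(50981, Mul(-1, I, Pow(329618, Rational(1, 2))))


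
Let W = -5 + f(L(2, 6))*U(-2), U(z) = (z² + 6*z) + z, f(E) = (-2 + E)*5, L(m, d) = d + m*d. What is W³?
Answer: -521660125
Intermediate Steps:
L(m, d) = d + d*m
f(E) = -10 + 5*E
U(z) = z² + 7*z
W = -805 (W = -5 + (-10 + 5*(6*(1 + 2)))*(-2*(7 - 2)) = -5 + (-10 + 5*(6*3))*(-2*5) = -5 + (-10 + 5*18)*(-10) = -5 + (-10 + 90)*(-10) = -5 + 80*(-10) = -5 - 800 = -805)
W³ = (-805)³ = -521660125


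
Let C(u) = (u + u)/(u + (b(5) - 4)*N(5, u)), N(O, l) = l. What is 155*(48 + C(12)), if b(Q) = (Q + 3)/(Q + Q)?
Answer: 80290/11 ≈ 7299.1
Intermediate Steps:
b(Q) = (3 + Q)/(2*Q) (b(Q) = (3 + Q)/((2*Q)) = (3 + Q)*(1/(2*Q)) = (3 + Q)/(2*Q))
C(u) = -10/11 (C(u) = (u + u)/(u + ((½)*(3 + 5)/5 - 4)*u) = (2*u)/(u + ((½)*(⅕)*8 - 4)*u) = (2*u)/(u + (⅘ - 4)*u) = (2*u)/(u - 16*u/5) = (2*u)/((-11*u/5)) = (2*u)*(-5/(11*u)) = -10/11)
155*(48 + C(12)) = 155*(48 - 10/11) = 155*(518/11) = 80290/11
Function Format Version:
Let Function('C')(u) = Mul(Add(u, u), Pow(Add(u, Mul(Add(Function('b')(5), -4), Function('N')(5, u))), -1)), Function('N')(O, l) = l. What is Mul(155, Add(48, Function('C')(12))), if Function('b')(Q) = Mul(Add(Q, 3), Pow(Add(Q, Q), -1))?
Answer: Rational(80290, 11) ≈ 7299.1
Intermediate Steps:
Function('b')(Q) = Mul(Rational(1, 2), Pow(Q, -1), Add(3, Q)) (Function('b')(Q) = Mul(Add(3, Q), Pow(Mul(2, Q), -1)) = Mul(Add(3, Q), Mul(Rational(1, 2), Pow(Q, -1))) = Mul(Rational(1, 2), Pow(Q, -1), Add(3, Q)))
Function('C')(u) = Rational(-10, 11) (Function('C')(u) = Mul(Add(u, u), Pow(Add(u, Mul(Add(Mul(Rational(1, 2), Pow(5, -1), Add(3, 5)), -4), u)), -1)) = Mul(Mul(2, u), Pow(Add(u, Mul(Add(Mul(Rational(1, 2), Rational(1, 5), 8), -4), u)), -1)) = Mul(Mul(2, u), Pow(Add(u, Mul(Add(Rational(4, 5), -4), u)), -1)) = Mul(Mul(2, u), Pow(Add(u, Mul(Rational(-16, 5), u)), -1)) = Mul(Mul(2, u), Pow(Mul(Rational(-11, 5), u), -1)) = Mul(Mul(2, u), Mul(Rational(-5, 11), Pow(u, -1))) = Rational(-10, 11))
Mul(155, Add(48, Function('C')(12))) = Mul(155, Add(48, Rational(-10, 11))) = Mul(155, Rational(518, 11)) = Rational(80290, 11)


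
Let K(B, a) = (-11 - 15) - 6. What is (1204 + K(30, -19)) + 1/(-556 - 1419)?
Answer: 2314699/1975 ≈ 1172.0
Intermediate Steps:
K(B, a) = -32 (K(B, a) = -26 - 6 = -32)
(1204 + K(30, -19)) + 1/(-556 - 1419) = (1204 - 32) + 1/(-556 - 1419) = 1172 + 1/(-1975) = 1172 - 1/1975 = 2314699/1975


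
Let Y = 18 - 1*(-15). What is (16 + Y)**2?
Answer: 2401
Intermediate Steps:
Y = 33 (Y = 18 + 15 = 33)
(16 + Y)**2 = (16 + 33)**2 = 49**2 = 2401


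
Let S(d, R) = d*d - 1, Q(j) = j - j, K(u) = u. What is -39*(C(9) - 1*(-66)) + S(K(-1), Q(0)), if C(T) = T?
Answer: -2925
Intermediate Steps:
Q(j) = 0
S(d, R) = -1 + d² (S(d, R) = d² - 1 = -1 + d²)
-39*(C(9) - 1*(-66)) + S(K(-1), Q(0)) = -39*(9 - 1*(-66)) + (-1 + (-1)²) = -39*(9 + 66) + (-1 + 1) = -39*75 + 0 = -2925 + 0 = -2925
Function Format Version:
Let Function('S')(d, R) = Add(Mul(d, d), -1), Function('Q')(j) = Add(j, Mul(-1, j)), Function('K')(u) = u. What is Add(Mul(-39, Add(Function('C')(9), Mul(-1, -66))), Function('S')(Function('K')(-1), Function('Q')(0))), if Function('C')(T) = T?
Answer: -2925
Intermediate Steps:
Function('Q')(j) = 0
Function('S')(d, R) = Add(-1, Pow(d, 2)) (Function('S')(d, R) = Add(Pow(d, 2), -1) = Add(-1, Pow(d, 2)))
Add(Mul(-39, Add(Function('C')(9), Mul(-1, -66))), Function('S')(Function('K')(-1), Function('Q')(0))) = Add(Mul(-39, Add(9, Mul(-1, -66))), Add(-1, Pow(-1, 2))) = Add(Mul(-39, Add(9, 66)), Add(-1, 1)) = Add(Mul(-39, 75), 0) = Add(-2925, 0) = -2925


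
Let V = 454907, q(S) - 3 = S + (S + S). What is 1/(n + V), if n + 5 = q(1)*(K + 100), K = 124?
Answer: 1/456246 ≈ 2.1918e-6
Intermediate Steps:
q(S) = 3 + 3*S (q(S) = 3 + (S + (S + S)) = 3 + (S + 2*S) = 3 + 3*S)
n = 1339 (n = -5 + (3 + 3*1)*(124 + 100) = -5 + (3 + 3)*224 = -5 + 6*224 = -5 + 1344 = 1339)
1/(n + V) = 1/(1339 + 454907) = 1/456246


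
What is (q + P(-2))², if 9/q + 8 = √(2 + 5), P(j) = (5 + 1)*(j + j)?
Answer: 230463/361 + 2880*√7/361 ≈ 659.51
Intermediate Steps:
P(j) = 12*j (P(j) = 6*(2*j) = 12*j)
q = 9/(-8 + √7) (q = 9/(-8 + √(2 + 5)) = 9/(-8 + √7) ≈ -1.6809)
(q + P(-2))² = ((-24/19 - 3*√7/19) + 12*(-2))² = ((-24/19 - 3*√7/19) - 24)² = (-480/19 - 3*√7/19)²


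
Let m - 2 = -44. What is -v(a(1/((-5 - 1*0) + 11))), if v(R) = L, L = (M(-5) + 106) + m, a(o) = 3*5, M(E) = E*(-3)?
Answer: -79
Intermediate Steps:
m = -42 (m = 2 - 44 = -42)
M(E) = -3*E
a(o) = 15
L = 79 (L = (-3*(-5) + 106) - 42 = (15 + 106) - 42 = 121 - 42 = 79)
v(R) = 79
-v(a(1/((-5 - 1*0) + 11))) = -1*79 = -79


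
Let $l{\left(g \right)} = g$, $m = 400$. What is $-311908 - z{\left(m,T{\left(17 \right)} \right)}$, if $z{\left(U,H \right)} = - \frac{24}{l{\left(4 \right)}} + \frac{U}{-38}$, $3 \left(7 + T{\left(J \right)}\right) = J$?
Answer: $- \frac{5925938}{19} \approx -3.1189 \cdot 10^{5}$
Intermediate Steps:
$T{\left(J \right)} = -7 + \frac{J}{3}$
$z{\left(U,H \right)} = -6 - \frac{U}{38}$ ($z{\left(U,H \right)} = - \frac{24}{4} + \frac{U}{-38} = \left(-24\right) \frac{1}{4} + U \left(- \frac{1}{38}\right) = -6 - \frac{U}{38}$)
$-311908 - z{\left(m,T{\left(17 \right)} \right)} = -311908 - \left(-6 - \frac{200}{19}\right) = -311908 - - \frac{314}{19} = -311908 + \frac{314}{19} = - \frac{5925938}{19}$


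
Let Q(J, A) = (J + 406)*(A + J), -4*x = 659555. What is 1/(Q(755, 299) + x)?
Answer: 4/4235221 ≈ 9.4446e-7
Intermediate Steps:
x = -659555/4 (x = -1/4*659555 = -659555/4 ≈ -1.6489e+5)
Q(J, A) = (406 + J)*(A + J)
1/(Q(755, 299) + x) = 1/((755**2 + 406*299 + 406*755 + 299*755) - 659555/4) = 1/((570025 + 121394 + 306530 + 225745) - 659555/4) = 1/(1223694 - 659555/4) = 1/(4235221/4) = 4/4235221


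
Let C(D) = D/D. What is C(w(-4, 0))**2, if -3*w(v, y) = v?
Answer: 1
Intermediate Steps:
w(v, y) = -v/3
C(D) = 1
C(w(-4, 0))**2 = 1**2 = 1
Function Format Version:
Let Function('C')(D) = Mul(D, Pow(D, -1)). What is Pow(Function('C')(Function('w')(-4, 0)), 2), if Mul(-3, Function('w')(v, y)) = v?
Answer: 1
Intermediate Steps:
Function('w')(v, y) = Mul(Rational(-1, 3), v)
Function('C')(D) = 1
Pow(Function('C')(Function('w')(-4, 0)), 2) = Pow(1, 2) = 1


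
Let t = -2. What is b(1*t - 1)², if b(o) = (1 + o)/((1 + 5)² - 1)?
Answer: 4/1225 ≈ 0.0032653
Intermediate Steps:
b(o) = 1/35 + o/35 (b(o) = (1 + o)/(6² - 1) = (1 + o)/(36 - 1) = (1 + o)/35 = (1 + o)*(1/35) = 1/35 + o/35)
b(1*t - 1)² = (1/35 + (1*(-2) - 1)/35)² = (1/35 + (-2 - 1)/35)² = (1/35 + (1/35)*(-3))² = (1/35 - 3/35)² = (-2/35)² = 4/1225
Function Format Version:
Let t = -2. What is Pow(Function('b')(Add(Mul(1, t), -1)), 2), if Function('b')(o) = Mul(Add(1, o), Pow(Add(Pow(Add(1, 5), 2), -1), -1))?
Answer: Rational(4, 1225) ≈ 0.0032653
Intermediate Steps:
Function('b')(o) = Add(Rational(1, 35), Mul(Rational(1, 35), o)) (Function('b')(o) = Mul(Add(1, o), Pow(Add(Pow(6, 2), -1), -1)) = Mul(Add(1, o), Pow(Add(36, -1), -1)) = Mul(Add(1, o), Pow(35, -1)) = Mul(Add(1, o), Rational(1, 35)) = Add(Rational(1, 35), Mul(Rational(1, 35), o)))
Pow(Function('b')(Add(Mul(1, t), -1)), 2) = Pow(Add(Rational(1, 35), Mul(Rational(1, 35), Add(Mul(1, -2), -1))), 2) = Pow(Add(Rational(1, 35), Mul(Rational(1, 35), Add(-2, -1))), 2) = Pow(Add(Rational(1, 35), Mul(Rational(1, 35), -3)), 2) = Pow(Add(Rational(1, 35), Rational(-3, 35)), 2) = Pow(Rational(-2, 35), 2) = Rational(4, 1225)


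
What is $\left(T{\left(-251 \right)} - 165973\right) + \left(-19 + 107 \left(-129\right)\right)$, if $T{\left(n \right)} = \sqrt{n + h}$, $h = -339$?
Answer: $-179795 + i \sqrt{590} \approx -1.798 \cdot 10^{5} + 24.29 i$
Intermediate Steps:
$T{\left(n \right)} = \sqrt{-339 + n}$ ($T{\left(n \right)} = \sqrt{n - 339} = \sqrt{-339 + n}$)
$\left(T{\left(-251 \right)} - 165973\right) + \left(-19 + 107 \left(-129\right)\right) = \left(\sqrt{-339 - 251} - 165973\right) + \left(-19 + 107 \left(-129\right)\right) = \left(\sqrt{-590} - 165973\right) - 13822 = \left(i \sqrt{590} - 165973\right) - 13822 = \left(-165973 + i \sqrt{590}\right) - 13822 = -179795 + i \sqrt{590}$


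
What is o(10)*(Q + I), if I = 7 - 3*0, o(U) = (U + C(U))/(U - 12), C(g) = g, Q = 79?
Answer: -860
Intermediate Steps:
o(U) = 2*U/(-12 + U) (o(U) = (U + U)/(U - 12) = (2*U)/(-12 + U) = 2*U/(-12 + U))
I = 7 (I = 7 + 0 = 7)
o(10)*(Q + I) = (2*10/(-12 + 10))*(79 + 7) = (2*10/(-2))*86 = (2*10*(-½))*86 = -10*86 = -860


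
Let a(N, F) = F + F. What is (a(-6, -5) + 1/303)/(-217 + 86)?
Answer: 3029/39693 ≈ 0.076311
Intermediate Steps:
a(N, F) = 2*F
(a(-6, -5) + 1/303)/(-217 + 86) = (2*(-5) + 1/303)/(-217 + 86) = (-10 + 1/303)/(-131) = -3029/303*(-1/131) = 3029/39693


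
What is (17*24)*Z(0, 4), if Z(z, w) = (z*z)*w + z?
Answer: 0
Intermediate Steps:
Z(z, w) = z + w*z² (Z(z, w) = z²*w + z = w*z² + z = z + w*z²)
(17*24)*Z(0, 4) = (17*24)*(0*(1 + 4*0)) = 408*(0*(1 + 0)) = 408*(0*1) = 408*0 = 0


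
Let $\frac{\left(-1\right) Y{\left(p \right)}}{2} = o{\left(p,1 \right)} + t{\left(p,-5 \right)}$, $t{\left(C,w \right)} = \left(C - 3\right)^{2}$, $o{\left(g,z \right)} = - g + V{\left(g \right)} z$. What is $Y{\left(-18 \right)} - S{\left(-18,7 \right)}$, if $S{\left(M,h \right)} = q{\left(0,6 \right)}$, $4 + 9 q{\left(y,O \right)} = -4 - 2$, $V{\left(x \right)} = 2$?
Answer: $- \frac{8288}{9} \approx -920.89$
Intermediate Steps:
$q{\left(y,O \right)} = - \frac{10}{9}$ ($q{\left(y,O \right)} = - \frac{4}{9} + \frac{-4 - 2}{9} = - \frac{4}{9} + \frac{1}{9} \left(-6\right) = - \frac{4}{9} - \frac{2}{3} = - \frac{10}{9}$)
$S{\left(M,h \right)} = - \frac{10}{9}$
$o{\left(g,z \right)} = - g + 2 z$
$t{\left(C,w \right)} = \left(-3 + C\right)^{2}$
$Y{\left(p \right)} = -4 - 2 \left(-3 + p\right)^{2} + 2 p$ ($Y{\left(p \right)} = - 2 \left(\left(- p + 2 \cdot 1\right) + \left(-3 + p\right)^{2}\right) = - 2 \left(\left(- p + 2\right) + \left(-3 + p\right)^{2}\right) = - 2 \left(\left(2 - p\right) + \left(-3 + p\right)^{2}\right) = - 2 \left(2 + \left(-3 + p\right)^{2} - p\right) = -4 - 2 \left(-3 + p\right)^{2} + 2 p$)
$Y{\left(-18 \right)} - S{\left(-18,7 \right)} = \left(-4 - 2 \left(-3 - 18\right)^{2} + 2 \left(-18\right)\right) - - \frac{10}{9} = \left(-4 - 2 \left(-21\right)^{2} - 36\right) + \frac{10}{9} = \left(-4 - 882 - 36\right) + \frac{10}{9} = -922 + \frac{10}{9} = - \frac{8288}{9}$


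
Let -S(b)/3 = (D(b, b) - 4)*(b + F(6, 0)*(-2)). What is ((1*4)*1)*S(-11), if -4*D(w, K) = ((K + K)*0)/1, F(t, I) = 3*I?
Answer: -528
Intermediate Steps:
D(w, K) = 0 (D(w, K) = -(K + K)*0/(4*1) = -(2*K)*0/4 = -0 = -1/4*0 = 0)
S(b) = 12*b (S(b) = -3*(0 - 4)*(b + (3*0)*(-2)) = -(-12)*(b + 0*(-2)) = -(-12)*(b + 0) = -(-12)*b = 12*b)
((1*4)*1)*S(-11) = ((1*4)*1)*(12*(-11)) = (4*1)*(-132) = 4*(-132) = -528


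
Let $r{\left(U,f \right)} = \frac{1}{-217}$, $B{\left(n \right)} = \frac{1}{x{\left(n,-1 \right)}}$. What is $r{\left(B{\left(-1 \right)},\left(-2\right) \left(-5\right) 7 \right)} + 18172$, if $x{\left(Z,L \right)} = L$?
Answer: $\frac{3943323}{217} \approx 18172.0$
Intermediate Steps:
$B{\left(n \right)} = -1$ ($B{\left(n \right)} = \frac{1}{-1} = -1$)
$r{\left(U,f \right)} = - \frac{1}{217}$
$r{\left(B{\left(-1 \right)},\left(-2\right) \left(-5\right) 7 \right)} + 18172 = - \frac{1}{217} + 18172 = \frac{3943323}{217}$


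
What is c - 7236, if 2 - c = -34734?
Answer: 27500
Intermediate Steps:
c = 34736 (c = 2 - 1*(-34734) = 2 + 34734 = 34736)
c - 7236 = 34736 - 7236 = 27500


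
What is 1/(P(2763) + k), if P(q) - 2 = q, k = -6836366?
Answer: -1/6833601 ≈ -1.4634e-7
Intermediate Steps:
P(q) = 2 + q
1/(P(2763) + k) = 1/((2 + 2763) - 6836366) = 1/(2765 - 6836366) = 1/(-6833601) = -1/6833601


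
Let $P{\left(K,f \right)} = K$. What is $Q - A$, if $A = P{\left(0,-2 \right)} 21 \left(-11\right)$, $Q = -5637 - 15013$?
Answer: $-20650$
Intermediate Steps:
$Q = -20650$ ($Q = -5637 - 15013 = -20650$)
$A = 0$ ($A = 0 \cdot 21 \left(-11\right) = 0 \left(-11\right) = 0$)
$Q - A = -20650 - 0 = -20650 + 0 = -20650$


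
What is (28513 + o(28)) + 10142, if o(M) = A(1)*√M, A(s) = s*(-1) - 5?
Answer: 38655 - 12*√7 ≈ 38623.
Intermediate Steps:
A(s) = -5 - s (A(s) = -s - 5 = -5 - s)
o(M) = -6*√M (o(M) = (-5 - 1*1)*√M = (-5 - 1)*√M = -6*√M)
(28513 + o(28)) + 10142 = (28513 - 12*√7) + 10142 = 38655 - 12*√7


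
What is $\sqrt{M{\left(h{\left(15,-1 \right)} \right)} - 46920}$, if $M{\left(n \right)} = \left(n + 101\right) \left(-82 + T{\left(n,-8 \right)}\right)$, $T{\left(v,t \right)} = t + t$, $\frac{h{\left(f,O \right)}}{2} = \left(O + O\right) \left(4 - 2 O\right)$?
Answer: $i \sqrt{54466} \approx 233.38 i$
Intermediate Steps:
$h{\left(f,O \right)} = 4 O \left(4 - 2 O\right)$ ($h{\left(f,O \right)} = 2 \left(O + O\right) \left(4 - 2 O\right) = 2 \cdot 2 O \left(4 - 2 O\right) = 4 O \left(4 - 2 O\right)$)
$T{\left(v,t \right)} = 2 t$
$M{\left(n \right)} = -9898 - 98 n$ ($M{\left(n \right)} = \left(n + 101\right) \left(-82 + 2 \left(-8\right)\right) = \left(101 + n\right) \left(-82 - 16\right) = \left(101 + n\right) \left(-98\right) = -9898 - 98 n$)
$\sqrt{M{\left(h{\left(15,-1 \right)} \right)} - 46920} = \sqrt{\left(-9898 - 98 \cdot 8 \left(-1\right) \left(2 - -1\right)\right) - 46920} = \sqrt{\left(-9898 - 98 \cdot 8 \left(-1\right) \left(2 + 1\right)\right) - 46920} = \sqrt{\left(-9898 - 98 \cdot 8 \left(-1\right) 3\right) - 46920} = \sqrt{\left(-9898 - -2352\right) - 46920} = \sqrt{\left(-9898 + 2352\right) - 46920} = \sqrt{-7546 - 46920} = \sqrt{-54466} = i \sqrt{54466}$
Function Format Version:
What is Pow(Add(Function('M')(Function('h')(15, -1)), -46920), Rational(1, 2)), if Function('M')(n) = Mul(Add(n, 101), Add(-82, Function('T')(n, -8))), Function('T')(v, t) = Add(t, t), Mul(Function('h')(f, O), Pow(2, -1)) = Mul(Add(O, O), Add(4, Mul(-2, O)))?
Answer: Mul(I, Pow(54466, Rational(1, 2))) ≈ Mul(233.38, I)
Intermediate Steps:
Function('h')(f, O) = Mul(4, O, Add(4, Mul(-2, O))) (Function('h')(f, O) = Mul(2, Mul(Add(O, O), Add(4, Mul(-2, O)))) = Mul(2, Mul(Mul(2, O), Add(4, Mul(-2, O)))) = Mul(2, Mul(2, O, Add(4, Mul(-2, O)))) = Mul(4, O, Add(4, Mul(-2, O))))
Function('T')(v, t) = Mul(2, t)
Function('M')(n) = Add(-9898, Mul(-98, n)) (Function('M')(n) = Mul(Add(n, 101), Add(-82, Mul(2, -8))) = Mul(Add(101, n), Add(-82, -16)) = Mul(Add(101, n), -98) = Add(-9898, Mul(-98, n)))
Pow(Add(Function('M')(Function('h')(15, -1)), -46920), Rational(1, 2)) = Pow(Add(Add(-9898, Mul(-98, Mul(8, -1, Add(2, Mul(-1, -1))))), -46920), Rational(1, 2)) = Pow(Add(Add(-9898, Mul(-98, Mul(8, -1, Add(2, 1)))), -46920), Rational(1, 2)) = Pow(Add(Add(-9898, Mul(-98, Mul(8, -1, 3))), -46920), Rational(1, 2)) = Pow(Add(Add(-9898, Mul(-98, -24)), -46920), Rational(1, 2)) = Pow(Add(Add(-9898, 2352), -46920), Rational(1, 2)) = Pow(Add(-7546, -46920), Rational(1, 2)) = Pow(-54466, Rational(1, 2)) = Mul(I, Pow(54466, Rational(1, 2)))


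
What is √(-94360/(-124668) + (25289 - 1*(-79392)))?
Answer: √11298440305771/10389 ≈ 323.55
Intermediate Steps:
√(-94360/(-124668) + (25289 - 1*(-79392))) = √(-94360*(-1/124668) + (25289 + 79392)) = √(23590/31167 + 104681) = √(3262616317/31167) = √11298440305771/10389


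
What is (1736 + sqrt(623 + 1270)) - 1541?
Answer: 195 + sqrt(1893) ≈ 238.51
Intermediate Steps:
(1736 + sqrt(623 + 1270)) - 1541 = (1736 + sqrt(1893)) - 1541 = 195 + sqrt(1893)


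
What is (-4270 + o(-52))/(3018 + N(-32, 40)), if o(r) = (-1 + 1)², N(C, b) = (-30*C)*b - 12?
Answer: -2135/20703 ≈ -0.10313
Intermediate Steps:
N(C, b) = -12 - 30*C*b (N(C, b) = -30*C*b - 12 = -12 - 30*C*b)
o(r) = 0 (o(r) = 0² = 0)
(-4270 + o(-52))/(3018 + N(-32, 40)) = (-4270 + 0)/(3018 + (-12 - 30*(-32)*40)) = -4270/(3018 + (-12 + 38400)) = -4270/(3018 + 38388) = -4270/41406 = -4270*1/41406 = -2135/20703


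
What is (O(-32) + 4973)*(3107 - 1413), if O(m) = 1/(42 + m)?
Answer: 42122157/5 ≈ 8.4244e+6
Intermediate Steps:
(O(-32) + 4973)*(3107 - 1413) = (1/(42 - 32) + 4973)*(3107 - 1413) = (1/10 + 4973)*1694 = (⅒ + 4973)*1694 = (49731/10)*1694 = 42122157/5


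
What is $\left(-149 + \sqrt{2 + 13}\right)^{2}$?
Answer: $\left(149 - \sqrt{15}\right)^{2} \approx 21062.0$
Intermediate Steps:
$\left(-149 + \sqrt{2 + 13}\right)^{2} = \left(-149 + \sqrt{15}\right)^{2}$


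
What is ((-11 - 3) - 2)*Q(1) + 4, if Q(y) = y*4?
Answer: -60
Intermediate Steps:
Q(y) = 4*y
((-11 - 3) - 2)*Q(1) + 4 = ((-11 - 3) - 2)*(4*1) + 4 = (-14 - 2)*4 + 4 = -16*4 + 4 = -64 + 4 = -60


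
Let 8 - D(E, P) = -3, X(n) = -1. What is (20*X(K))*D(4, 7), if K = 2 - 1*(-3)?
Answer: -220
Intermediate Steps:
K = 5 (K = 2 + 3 = 5)
D(E, P) = 11 (D(E, P) = 8 - 1*(-3) = 8 + 3 = 11)
(20*X(K))*D(4, 7) = (20*(-1))*11 = -20*11 = -220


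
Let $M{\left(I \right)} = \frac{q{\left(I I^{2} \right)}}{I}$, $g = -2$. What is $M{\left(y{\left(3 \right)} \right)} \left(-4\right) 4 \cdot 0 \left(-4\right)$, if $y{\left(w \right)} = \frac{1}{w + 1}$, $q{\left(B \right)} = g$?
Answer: $0$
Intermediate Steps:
$q{\left(B \right)} = -2$
$y{\left(w \right)} = \frac{1}{1 + w}$
$M{\left(I \right)} = - \frac{2}{I}$
$M{\left(y{\left(3 \right)} \right)} \left(-4\right) 4 \cdot 0 \left(-4\right) = - \frac{2}{\frac{1}{1 + 3}} \left(-4\right) 4 \cdot 0 \left(-4\right) = - \frac{2}{\frac{1}{4}} \left(-4\right) 0 \left(-4\right) = - 2 \frac{1}{\frac{1}{4}} \left(-4\right) 0 = \left(-2\right) 4 \left(-4\right) 0 = \left(-8\right) \left(-4\right) 0 = 32 \cdot 0 = 0$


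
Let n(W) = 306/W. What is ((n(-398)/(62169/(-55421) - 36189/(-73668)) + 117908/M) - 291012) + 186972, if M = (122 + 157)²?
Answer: -5690771269450892080/54699354326133 ≈ -1.0404e+5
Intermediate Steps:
M = 77841 (M = 279² = 77841)
((n(-398)/(62169/(-55421) - 36189/(-73668)) + 117908/M) - 291012) + 186972 = (((306/(-398))/(62169/(-55421) - 36189/(-73668)) + 117908/77841) - 291012) + 186972 = (((306*(-1/398))/(62169*(-1/55421) - 36189*(-1/73668)) + 117908*(1/77841)) - 291012) + 186972 = ((-153/(199*(-62169/55421 + 12063/24556)) + 117908/77841) - 291012) + 186972 = ((-153/(199*(-858078441/1360918076)) + 117908/77841) - 291012) + 186972 = ((-153/199*(-1360918076/858078441) + 117908/77841) - 291012) + 186972 = ((23135607292/18973067751 + 117908/77841) - 291012) + 186972 = (149554639985240/54699354326133 - 291012) + 186972 = -15918018946516631356/54699354326133 + 186972 = -5690771269450892080/54699354326133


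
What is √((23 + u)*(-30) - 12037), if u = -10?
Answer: 17*I*√43 ≈ 111.48*I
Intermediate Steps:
√((23 + u)*(-30) - 12037) = √((23 - 10)*(-30) - 12037) = √(13*(-30) - 12037) = √(-390 - 12037) = √(-12427) = 17*I*√43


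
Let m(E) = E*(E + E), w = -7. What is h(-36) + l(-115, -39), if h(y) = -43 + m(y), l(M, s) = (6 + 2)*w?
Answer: 2493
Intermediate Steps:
l(M, s) = -56 (l(M, s) = (6 + 2)*(-7) = 8*(-7) = -56)
m(E) = 2*E² (m(E) = E*(2*E) = 2*E²)
h(y) = -43 + 2*y²
h(-36) + l(-115, -39) = (-43 + 2*(-36)²) - 56 = (-43 + 2*1296) - 56 = (-43 + 2592) - 56 = 2549 - 56 = 2493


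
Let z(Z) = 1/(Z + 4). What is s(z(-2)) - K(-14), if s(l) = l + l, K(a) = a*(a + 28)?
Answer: 197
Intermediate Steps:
z(Z) = 1/(4 + Z)
K(a) = a*(28 + a)
s(l) = 2*l
s(z(-2)) - K(-14) = 2/(4 - 2) - (-14)*(28 - 14) = 2/2 - (-14)*14 = 2*(½) - 1*(-196) = 1 + 196 = 197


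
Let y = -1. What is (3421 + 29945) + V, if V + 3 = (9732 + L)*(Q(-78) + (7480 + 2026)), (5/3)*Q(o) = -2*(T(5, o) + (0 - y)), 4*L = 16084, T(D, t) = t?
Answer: 660200791/5 ≈ 1.3204e+8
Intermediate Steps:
L = 4021 (L = (1/4)*16084 = 4021)
Q(o) = -6/5 - 6*o/5 (Q(o) = 3*(-2*(o + (0 - 1*(-1))))/5 = 3*(-2*(o + (0 + 1)))/5 = 3*(-2*(o + 1))/5 = 3*(-2*(1 + o))/5 = 3*(-2 - 2*o)/5 = -6/5 - 6*o/5)
V = 660033961/5 (V = -3 + (9732 + 4021)*((-6/5 - 6/5*(-78)) + (7480 + 2026)) = -3 + 13753*((-6/5 + 468/5) + 9506) = -3 + 13753*(462/5 + 9506) = -3 + 13753*(47992/5) = -3 + 660033976/5 = 660033961/5 ≈ 1.3201e+8)
(3421 + 29945) + V = (3421 + 29945) + 660033961/5 = 33366 + 660033961/5 = 660200791/5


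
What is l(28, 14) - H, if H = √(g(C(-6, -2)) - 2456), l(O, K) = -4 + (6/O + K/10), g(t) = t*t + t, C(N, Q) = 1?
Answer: -167/70 - I*√2454 ≈ -2.3857 - 49.538*I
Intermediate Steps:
g(t) = t + t² (g(t) = t² + t = t + t²)
l(O, K) = -4 + 6/O + K/10 (l(O, K) = -4 + (6/O + K*(⅒)) = -4 + (6/O + K/10) = -4 + 6/O + K/10)
H = I*√2454 (H = √(1*(1 + 1) - 2456) = √(1*2 - 2456) = √(2 - 2456) = √(-2454) = I*√2454 ≈ 49.538*I)
l(28, 14) - H = (-4 + 6/28 + (⅒)*14) - I*√2454 = (-4 + 6*(1/28) + 7/5) - I*√2454 = (-4 + 3/14 + 7/5) - I*√2454 = -167/70 - I*√2454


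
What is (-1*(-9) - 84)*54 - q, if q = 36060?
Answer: -40110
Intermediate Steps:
(-1*(-9) - 84)*54 - q = (-1*(-9) - 84)*54 - 1*36060 = (9 - 84)*54 - 36060 = -75*54 - 36060 = -4050 - 36060 = -40110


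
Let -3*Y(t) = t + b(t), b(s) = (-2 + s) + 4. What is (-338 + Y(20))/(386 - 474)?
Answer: 4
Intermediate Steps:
b(s) = 2 + s
Y(t) = -2/3 - 2*t/3 (Y(t) = -(t + (2 + t))/3 = -(2 + 2*t)/3 = -2/3 - 2*t/3)
(-338 + Y(20))/(386 - 474) = (-338 + (-2/3 - 2/3*20))/(386 - 474) = (-338 + (-2/3 - 40/3))/(-88) = (-338 - 14)*(-1/88) = -352*(-1/88) = 4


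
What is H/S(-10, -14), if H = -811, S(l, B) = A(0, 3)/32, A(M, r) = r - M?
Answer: -25952/3 ≈ -8650.7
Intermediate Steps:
S(l, B) = 3/32 (S(l, B) = (3 - 1*0)/32 = (3 + 0)*(1/32) = 3*(1/32) = 3/32)
H/S(-10, -14) = -811/3/32 = -811*32/3 = -25952/3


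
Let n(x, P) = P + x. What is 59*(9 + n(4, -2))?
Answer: 649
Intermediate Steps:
59*(9 + n(4, -2)) = 59*(9 + (-2 + 4)) = 59*(9 + 2) = 59*11 = 649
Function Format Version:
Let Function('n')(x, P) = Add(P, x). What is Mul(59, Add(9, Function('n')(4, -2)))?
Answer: 649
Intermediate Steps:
Mul(59, Add(9, Function('n')(4, -2))) = Mul(59, Add(9, Add(-2, 4))) = Mul(59, Add(9, 2)) = Mul(59, 11) = 649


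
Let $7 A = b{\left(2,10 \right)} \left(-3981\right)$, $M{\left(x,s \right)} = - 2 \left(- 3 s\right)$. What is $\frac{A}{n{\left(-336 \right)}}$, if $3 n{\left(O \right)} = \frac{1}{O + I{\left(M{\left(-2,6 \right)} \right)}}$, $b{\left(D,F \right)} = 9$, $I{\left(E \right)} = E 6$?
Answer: $\frac{12898440}{7} \approx 1.8426 \cdot 10^{6}$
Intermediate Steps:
$M{\left(x,s \right)} = 6 s$
$I{\left(E \right)} = 6 E$
$n{\left(O \right)} = \frac{1}{3 \left(216 + O\right)}$ ($n{\left(O \right)} = \frac{1}{3 \left(O + 6 \cdot 6 \cdot 6\right)} = \frac{1}{3 \left(O + 6 \cdot 36\right)} = \frac{1}{3 \left(O + 216\right)} = \frac{1}{3 \left(216 + O\right)}$)
$A = - \frac{35829}{7}$ ($A = \frac{9 \left(-3981\right)}{7} = \frac{1}{7} \left(-35829\right) = - \frac{35829}{7} \approx -5118.4$)
$\frac{A}{n{\left(-336 \right)}} = - \frac{35829}{7 \frac{1}{3 \left(216 - 336\right)}} = - \frac{35829}{7 \frac{1}{3 \left(-120\right)}} = - \frac{35829}{7 \cdot \frac{1}{3} \left(- \frac{1}{120}\right)} = - \frac{35829}{7 \left(- \frac{1}{360}\right)} = \left(- \frac{35829}{7}\right) \left(-360\right) = \frac{12898440}{7}$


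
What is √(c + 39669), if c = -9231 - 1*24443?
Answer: √5995 ≈ 77.427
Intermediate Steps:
c = -33674 (c = -9231 - 24443 = -33674)
√(c + 39669) = √(-33674 + 39669) = √5995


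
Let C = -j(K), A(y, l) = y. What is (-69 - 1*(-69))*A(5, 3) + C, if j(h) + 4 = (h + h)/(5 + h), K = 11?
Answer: 21/8 ≈ 2.6250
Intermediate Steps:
j(h) = -4 + 2*h/(5 + h) (j(h) = -4 + (h + h)/(5 + h) = -4 + (2*h)/(5 + h) = -4 + 2*h/(5 + h))
C = 21/8 (C = -2*(-10 - 1*11)/(5 + 11) = -2*(-10 - 11)/16 = -2*(-21)/16 = -1*(-21/8) = 21/8 ≈ 2.6250)
(-69 - 1*(-69))*A(5, 3) + C = (-69 - 1*(-69))*5 + 21/8 = (-69 + 69)*5 + 21/8 = 0*5 + 21/8 = 0 + 21/8 = 21/8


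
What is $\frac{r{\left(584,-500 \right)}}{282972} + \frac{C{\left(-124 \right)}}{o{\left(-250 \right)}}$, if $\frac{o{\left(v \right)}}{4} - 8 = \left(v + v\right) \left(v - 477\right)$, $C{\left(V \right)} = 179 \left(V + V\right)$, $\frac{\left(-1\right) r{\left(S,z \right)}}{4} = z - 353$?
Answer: $- \frac{237516745}{12857823222} \approx -0.018473$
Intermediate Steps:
$r{\left(S,z \right)} = 1412 - 4 z$ ($r{\left(S,z \right)} = - 4 \left(z - 353\right) = - 4 \left(-353 + z\right) = 1412 - 4 z$)
$C{\left(V \right)} = 358 V$ ($C{\left(V \right)} = 179 \cdot 2 V = 358 V$)
$o{\left(v \right)} = 32 + 8 v \left(-477 + v\right)$ ($o{\left(v \right)} = 32 + 4 \left(v + v\right) \left(v - 477\right) = 32 + 4 \cdot 2 v \left(-477 + v\right) = 32 + 8 v \left(-477 + v\right)$)
$\frac{r{\left(584,-500 \right)}}{282972} + \frac{C{\left(-124 \right)}}{o{\left(-250 \right)}} = \frac{1412 - -2000}{282972} + \frac{358 \left(-124\right)}{32 - -954000 + 8 \left(-250\right)^{2}} = \left(1412 + 2000\right) \frac{1}{282972} - \frac{44392}{32 + 954000 + 8 \cdot 62500} = 3412 \cdot \frac{1}{282972} - \frac{44392}{32 + 954000 + 500000} = \frac{853}{70743} - \frac{44392}{1454032} = \frac{853}{70743} - \frac{5549}{181754} = - \frac{237516745}{12857823222}$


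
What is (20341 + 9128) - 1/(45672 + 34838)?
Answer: 2372549189/80510 ≈ 29469.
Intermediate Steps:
(20341 + 9128) - 1/(45672 + 34838) = 29469 - 1/80510 = 2372549189/80510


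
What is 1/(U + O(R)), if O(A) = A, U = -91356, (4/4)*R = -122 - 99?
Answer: -1/91577 ≈ -1.0920e-5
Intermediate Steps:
R = -221 (R = -122 - 99 = -221)
1/(U + O(R)) = 1/(-91356 - 221) = 1/(-91577) = -1/91577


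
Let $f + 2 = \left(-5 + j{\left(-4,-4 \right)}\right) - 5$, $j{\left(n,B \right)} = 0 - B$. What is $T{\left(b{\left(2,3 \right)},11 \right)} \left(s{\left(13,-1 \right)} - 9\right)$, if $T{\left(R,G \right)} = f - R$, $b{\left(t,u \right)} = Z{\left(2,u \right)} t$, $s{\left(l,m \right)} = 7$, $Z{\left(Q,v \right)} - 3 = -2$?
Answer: $20$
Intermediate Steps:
$Z{\left(Q,v \right)} = 1$ ($Z{\left(Q,v \right)} = 3 - 2 = 1$)
$j{\left(n,B \right)} = - B$
$f = -8$ ($f = -2 - 6 = -8$)
$b{\left(t,u \right)} = t$ ($b{\left(t,u \right)} = 1 t = t$)
$T{\left(R,G \right)} = -8 - R$
$T{\left(b{\left(2,3 \right)},11 \right)} \left(s{\left(13,-1 \right)} - 9\right) = \left(-8 - 2\right) \left(7 - 9\right) = \left(-8 - 2\right) \left(-2\right) = \left(-10\right) \left(-2\right) = 20$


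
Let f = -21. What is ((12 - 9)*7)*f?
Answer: -441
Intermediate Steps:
((12 - 9)*7)*f = ((12 - 9)*7)*(-21) = (3*7)*(-21) = 21*(-21) = -441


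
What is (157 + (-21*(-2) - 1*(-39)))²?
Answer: 56644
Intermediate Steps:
(157 + (-21*(-2) - 1*(-39)))² = (157 + (42 + 39))² = (157 + 81)² = 238² = 56644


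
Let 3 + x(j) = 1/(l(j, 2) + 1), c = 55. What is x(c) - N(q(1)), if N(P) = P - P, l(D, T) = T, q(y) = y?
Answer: -8/3 ≈ -2.6667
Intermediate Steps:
N(P) = 0
x(j) = -8/3 (x(j) = -3 + 1/(2 + 1) = -3 + 1/3 = -3 + ⅓ = -8/3)
x(c) - N(q(1)) = -8/3 - 1*0 = -8/3 + 0 = -8/3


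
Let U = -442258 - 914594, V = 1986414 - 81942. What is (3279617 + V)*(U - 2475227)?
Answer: -19865838591031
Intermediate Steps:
V = 1904472
U = -1356852
(3279617 + V)*(U - 2475227) = (3279617 + 1904472)*(-1356852 - 2475227) = 5184089*(-3832079) = -19865838591031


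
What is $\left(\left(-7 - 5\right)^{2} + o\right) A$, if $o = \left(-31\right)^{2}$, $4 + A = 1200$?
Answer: $1321580$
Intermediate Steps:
$A = 1196$ ($A = -4 + 1200 = 1196$)
$o = 961$
$\left(\left(-7 - 5\right)^{2} + o\right) A = \left(\left(-7 - 5\right)^{2} + 961\right) 1196 = \left(\left(-12\right)^{2} + 961\right) 1196 = \left(144 + 961\right) 1196 = 1105 \cdot 1196 = 1321580$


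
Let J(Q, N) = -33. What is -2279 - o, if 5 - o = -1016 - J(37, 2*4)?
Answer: -3267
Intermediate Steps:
o = 988 (o = 5 - (-1016 - 1*(-33)) = 5 - (-1016 + 33) = 5 - 1*(-983) = 5 + 983 = 988)
-2279 - o = -2279 - 1*988 = -2279 - 988 = -3267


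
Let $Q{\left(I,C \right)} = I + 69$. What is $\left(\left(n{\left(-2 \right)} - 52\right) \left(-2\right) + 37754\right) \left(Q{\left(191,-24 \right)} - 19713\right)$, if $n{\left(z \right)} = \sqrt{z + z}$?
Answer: $-736451674 + 77812 i \approx -7.3645 \cdot 10^{8} + 77812.0 i$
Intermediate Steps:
$n{\left(z \right)} = \sqrt{2} \sqrt{z}$ ($n{\left(z \right)} = \sqrt{2 z} = \sqrt{2} \sqrt{z}$)
$Q{\left(I,C \right)} = 69 + I$
$\left(\left(n{\left(-2 \right)} - 52\right) \left(-2\right) + 37754\right) \left(Q{\left(191,-24 \right)} - 19713\right) = \left(\left(\sqrt{2} \sqrt{-2} - 52\right) \left(-2\right) + 37754\right) \left(\left(69 + 191\right) - 19713\right) = \left(\left(\sqrt{2} i \sqrt{2} - 52\right) \left(-2\right) + 37754\right) \left(260 - 19713\right) = \left(\left(2 i - 52\right) \left(-2\right) + 37754\right) \left(-19453\right) = \left(\left(-52 + 2 i\right) \left(-2\right) + 37754\right) \left(-19453\right) = \left(\left(104 - 4 i\right) + 37754\right) \left(-19453\right) = \left(37858 - 4 i\right) \left(-19453\right) = -736451674 + 77812 i$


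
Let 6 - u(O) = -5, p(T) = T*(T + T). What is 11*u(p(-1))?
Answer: 121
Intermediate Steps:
p(T) = 2*T**2 (p(T) = T*(2*T) = 2*T**2)
u(O) = 11 (u(O) = 6 - 1*(-5) = 6 + 5 = 11)
11*u(p(-1)) = 11*11 = 121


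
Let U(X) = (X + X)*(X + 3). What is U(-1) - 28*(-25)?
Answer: 696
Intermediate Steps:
U(X) = 2*X*(3 + X) (U(X) = (2*X)*(3 + X) = 2*X*(3 + X))
U(-1) - 28*(-25) = 2*(-1)*(3 - 1) - 28*(-25) = 2*(-1)*2 + 700 = -4 + 700 = 696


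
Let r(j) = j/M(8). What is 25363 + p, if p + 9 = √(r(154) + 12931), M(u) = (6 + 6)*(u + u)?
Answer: 25354 + √7448718/24 ≈ 25468.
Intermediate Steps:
M(u) = 24*u (M(u) = 12*(2*u) = 24*u)
r(j) = j/192 (r(j) = j/((24*8)) = j/192)
p = -9 + √7448718/24 (p = -9 + √((1/192)*154 + 12931) = -9 + √(77/96 + 12931) = -9 + √(1241453/96) = -9 + √7448718/24 ≈ 104.72)
25363 + p = 25363 + (-9 + √7448718/24) = 25354 + √7448718/24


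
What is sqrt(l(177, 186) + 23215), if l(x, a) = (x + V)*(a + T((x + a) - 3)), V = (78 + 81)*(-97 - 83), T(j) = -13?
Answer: 4*I*sqrt(306089) ≈ 2213.0*I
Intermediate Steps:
V = -28620 (V = 159*(-180) = -28620)
l(x, a) = (-28620 + x)*(-13 + a) (l(x, a) = (x - 28620)*(a - 13) = (-28620 + x)*(-13 + a))
sqrt(l(177, 186) + 23215) = sqrt((372060 - 28620*186 - 13*177 + 186*177) + 23215) = sqrt((372060 - 5323320 - 2301 + 32922) + 23215) = sqrt(-4920639 + 23215) = sqrt(-4897424) = 4*I*sqrt(306089)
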